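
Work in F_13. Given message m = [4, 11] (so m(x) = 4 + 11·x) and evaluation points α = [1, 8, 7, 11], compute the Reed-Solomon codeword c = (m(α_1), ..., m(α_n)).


c = [2, 1, 3, 8]

Message polynomial: m(x) = 4 + 11·x (mod 13).
For each evaluation point α_i, compute m(α_i) mod 13:
  α_1 = 1: Horner steps 11 → 2, so m(1) = 2.
  α_2 = 8: Horner steps 11 → 1, so m(8) = 1.
  α_3 = 7: Horner steps 11 → 3, so m(7) = 3.
  α_4 = 11: Horner steps 11 → 8, so m(11) = 8.
Codeword c = [2, 1, 3, 8] ∈ F_13^4.


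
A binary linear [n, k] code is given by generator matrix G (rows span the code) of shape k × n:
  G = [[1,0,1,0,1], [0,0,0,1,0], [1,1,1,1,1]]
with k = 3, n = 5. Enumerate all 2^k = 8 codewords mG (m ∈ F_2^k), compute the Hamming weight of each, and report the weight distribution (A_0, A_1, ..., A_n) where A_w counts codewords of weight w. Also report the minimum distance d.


Weight distribution: A_0 = 1, A_1 = 2, A_2 = 1, A_3 = 1, A_4 = 2, A_5 = 1. Minimum distance d = 1.

Enumerate all 2^3 = 8 messages m ∈ F_2^3.
For each, compute codeword c = mG in F_2^5, then tally its weight.
  m = 000 → c = 00000, weight = 0.
  m = 100 → c = 10101, weight = 3.
  m = 010 → c = 00010, weight = 1.
  m = 110 → c = 10111, weight = 4.
  m = 001 → c = 11111, weight = 5.
  m = 101 → c = 01010, weight = 2.
  m = 011 → c = 11101, weight = 4.
  m = 111 → c = 01000, weight = 1.
Tally weights:
  weight 0: 1 codewords.
  weight 1: 2 codewords.
  weight 2: 1 codewords.
  weight 3: 1 codewords.
  weight 4: 2 codewords.
  weight 5: 1 codewords.
Minimum distance d = smallest w > 0 with A_w > 0 = 1.
Sanity: Σ A_w = 8 = 2^3 = 8 ✓.


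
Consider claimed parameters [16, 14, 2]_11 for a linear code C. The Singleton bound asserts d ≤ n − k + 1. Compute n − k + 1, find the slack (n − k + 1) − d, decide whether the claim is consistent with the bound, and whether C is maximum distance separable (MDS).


Singleton RHS = n − k + 1 = 3, slack = 1, bound satisfied, not MDS.

Singleton bound: d ≤ n − k + 1.
Here n = 16, k = 14, so n − k + 1 = 3.
Given d = 2, check d ≤ 3: YES.
Slack = (n − k + 1) − d = 1.
The code is NOT MDS (slack = 1 > 0).
Description: the claimed parameters are [16, 14, 2]_11; such a code would be non-MDS.


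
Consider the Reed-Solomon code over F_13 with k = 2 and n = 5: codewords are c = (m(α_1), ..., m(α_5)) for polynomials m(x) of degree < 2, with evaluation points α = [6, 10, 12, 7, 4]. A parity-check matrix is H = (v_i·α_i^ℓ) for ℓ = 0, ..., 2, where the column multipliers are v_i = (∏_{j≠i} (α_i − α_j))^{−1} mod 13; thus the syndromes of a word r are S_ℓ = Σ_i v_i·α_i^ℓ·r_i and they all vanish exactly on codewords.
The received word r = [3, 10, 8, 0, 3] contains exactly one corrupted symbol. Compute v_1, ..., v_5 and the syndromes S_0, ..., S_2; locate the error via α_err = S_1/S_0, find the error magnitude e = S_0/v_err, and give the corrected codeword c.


S = (7, 3, 5), error at position 1, error magnitude e = 2, c = [1, 10, 8, 0, 3].

Step 1: column multipliers v_i = (∏_{j≠i}(α_i − α_j))^{−1} mod 13.
  i = 1 (α = 6): (6−10)(6−12)(6−7)(6−4) = (−4)·(−6)·(−1)·2 = −48 ≡ 4, so v_1 = 4^{−1} = 10 (mod 13).
  i = 2 (α = 10): (10−6)(10−12)(10−7)(10−4) = 4·(−2)·3·6 = −144 ≡ 12, so v_2 = 12^{−1} = 12 (mod 13).
  i = 3 (α = 12): (12−6)(12−10)(12−7)(12−4) = 6·2·5·8 = 480 ≡ 12, so v_3 = 12^{−1} = 12 (mod 13).
  i = 4 (α = 7): (7−6)(7−10)(7−12)(7−4) = 1·(−3)·(−5)·3 = 45 ≡ 6, so v_4 = 6^{−1} = 11 (mod 13).
  i = 5 (α = 4): (4−6)(4−10)(4−12)(4−7) = (−2)·(−6)·(−8)·(−3) = 288 ≡ 2, so v_5 = 2^{−1} = 7 (mod 13).
  v = [10, 12, 12, 11, 7].
Step 2: syndromes of r = [3, 10, 8, 0, 3] (all sums mod 13).
  S_0 = Σ v_i r_i = 10·3 + 12·10 + 12·8 + 11·0 + 7·3 = 267 ≡ 7.
  S_1 = Σ v_i α_i r_i = 10·6·3 + 12·10·10 + 12·12·8 + 11·7·0 + 7·4·3 = 2616 ≡ 3.
  α_i^2 mod 13 = [10, 9, 1, 10, 3].
  S_2 = Σ v_i α_i^2 r_i = 10·10·3 + 12·9·10 + 12·1·8 + 11·10·0 + 7·3·3 = 1539 ≡ 5.
  S = (7, 3, 5) ≠ 0, so r is not a codeword (an error is present).
Step 3: locate the error. For a single error e at position i, S_ℓ = v_i·e·α_i^ℓ, so α_err = S_1/S_0.
  S_0^{−1} = 7^{−1} = 2 (mod 13), so α_err = 3·2 = 6 ≡ 6 = α_1. Error position i = 1.
  Consistency check: S_2/S_1 = 5·9 = 45 ≡ 6 = α_err ✓ (single-error assumption holds).
Step 4: error magnitude e = S_0/v_1 = S_0·∏_{j≠1}(α_1 − α_j) = 7·4 = 28 ≡ 2 (mod 13).
Step 5: correct position 1: c_1 = r_1 − e = 3 − 2 ≡ 1 (mod 13). Hence c = [1, 10, 8, 0, 3].
  Check: interpolating c through the α_i gives m(x) = 7 + 12·x (degree < 2) with m(α_i) = c_i for every i, so c is indeed a codeword.


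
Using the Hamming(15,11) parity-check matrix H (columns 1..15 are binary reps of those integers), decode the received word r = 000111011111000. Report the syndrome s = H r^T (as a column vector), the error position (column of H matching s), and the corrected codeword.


s = (1, 0, 1, 1)^T, error position = 11, corrected codeword c = 000111011101000

Compute s = H r^T mod 2 one row at a time:
  s_1 = 1 + 1 + 1 + 1 + 1 + 0 + 0 + 0 = 5 ≡ 1 (mod 2).
  s_2 = 1 + 1 + 1 + 0 + 1 + 0 + 0 + 0 = 4 ≡ 0 (mod 2).
  s_3 = 0 + 0 + 1 + 0 + 1 + 1 + 0 + 0 = 3 ≡ 1 (mod 2).
  s_4 = 0 + 0 + 1 + 0 + 1 + 1 + 0 + 0 = 3 ≡ 1 (mod 2).
s = (1, 0, 1, 1)^T — this equals column 11 of H (binary 1011), so error is at position 11.
Correct: flip bit 11 of r = 000111011111000 to get c = 000111011101000.


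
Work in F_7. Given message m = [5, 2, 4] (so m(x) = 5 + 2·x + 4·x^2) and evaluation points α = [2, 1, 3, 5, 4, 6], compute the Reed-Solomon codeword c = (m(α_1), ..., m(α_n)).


c = [4, 4, 5, 3, 0, 0]

Message polynomial: m(x) = 5 + 2·x + 4·x^2 (mod 7).
For each evaluation point α_i, compute m(α_i) mod 7:
  α_1 = 2: Horner steps 4 → 3 → 4, so m(2) = 4.
  α_2 = 1: Horner steps 4 → 6 → 4, so m(1) = 4.
  α_3 = 3: Horner steps 4 → 0 → 5, so m(3) = 5.
  α_4 = 5: Horner steps 4 → 1 → 3, so m(5) = 3.
  α_5 = 4: Horner steps 4 → 4 → 0, so m(4) = 0.
  α_6 = 6: Horner steps 4 → 5 → 0, so m(6) = 0.
Codeword c = [4, 4, 5, 3, 0, 0] ∈ F_7^6.


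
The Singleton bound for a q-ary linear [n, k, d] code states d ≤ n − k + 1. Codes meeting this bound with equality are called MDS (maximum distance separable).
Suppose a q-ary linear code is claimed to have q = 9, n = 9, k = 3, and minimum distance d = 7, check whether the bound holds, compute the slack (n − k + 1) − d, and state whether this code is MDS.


Singleton RHS = n − k + 1 = 7, slack = 0, bound satisfied, MDS.

Singleton bound: d ≤ n − k + 1.
Here n = 9, k = 3, so n − k + 1 = 7.
Given d = 7, check d ≤ 7: YES.
Slack = (n − k + 1) − d = 0.
The code is MDS (slack = 0).
Description: the claimed parameters are [9, 3, 7]_9; such a code would be MDS (meets Singleton bound).


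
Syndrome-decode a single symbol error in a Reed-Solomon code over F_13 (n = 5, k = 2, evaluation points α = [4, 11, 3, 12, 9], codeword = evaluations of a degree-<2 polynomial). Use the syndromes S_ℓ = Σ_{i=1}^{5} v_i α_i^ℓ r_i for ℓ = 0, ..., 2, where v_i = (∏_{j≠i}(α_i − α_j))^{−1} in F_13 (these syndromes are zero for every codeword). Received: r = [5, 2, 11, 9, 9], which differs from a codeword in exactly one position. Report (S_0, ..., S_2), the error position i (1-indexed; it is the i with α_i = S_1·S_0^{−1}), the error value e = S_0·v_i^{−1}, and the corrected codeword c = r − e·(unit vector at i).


S = (9, 3, 1), error at position 5, error magnitude e = 8, c = [5, 2, 11, 9, 1].

Step 1: column multipliers v_i = (∏_{j≠i}(α_i − α_j))^{−1} mod 13.
  i = 1 (α = 4): (4−11)(4−3)(4−12)(4−9) = (−7)·1·(−8)·(−5) = −280 ≡ 6, so v_1 = 6^{−1} = 11 (mod 13).
  i = 2 (α = 11): (11−4)(11−3)(11−12)(11−9) = 7·8·(−1)·2 = −112 ≡ 5, so v_2 = 5^{−1} = 8 (mod 13).
  i = 3 (α = 3): (3−4)(3−11)(3−12)(3−9) = (−1)·(−8)·(−9)·(−6) = 432 ≡ 3, so v_3 = 3^{−1} = 9 (mod 13).
  i = 4 (α = 12): (12−4)(12−11)(12−3)(12−9) = 8·1·9·3 = 216 ≡ 8, so v_4 = 8^{−1} = 5 (mod 13).
  i = 5 (α = 9): (9−4)(9−11)(9−3)(9−12) = 5·(−2)·6·(−3) = 180 ≡ 11, so v_5 = 11^{−1} = 6 (mod 13).
  v = [11, 8, 9, 5, 6].
Step 2: syndromes of r = [5, 2, 11, 9, 9] (all sums mod 13).
  S_0 = Σ v_i r_i = 11·5 + 8·2 + 9·11 + 5·9 + 6·9 = 269 ≡ 9.
  S_1 = Σ v_i α_i r_i = 11·4·5 + 8·11·2 + 9·3·11 + 5·12·9 + 6·9·9 = 1719 ≡ 3.
  α_i^2 mod 13 = [3, 4, 9, 1, 3].
  S_2 = Σ v_i α_i^2 r_i = 11·3·5 + 8·4·2 + 9·9·11 + 5·1·9 + 6·3·9 = 1327 ≡ 1.
  S = (9, 3, 1) ≠ 0, so r is not a codeword (an error is present).
Step 3: locate the error. For a single error e at position i, S_ℓ = v_i·e·α_i^ℓ, so α_err = S_1/S_0.
  S_0^{−1} = 9^{−1} = 3 (mod 13), so α_err = 3·3 = 9 ≡ 9 = α_5. Error position i = 5.
  Consistency check: S_2/S_1 = 1·9 = 9 ≡ 9 = α_err ✓ (single-error assumption holds).
Step 4: error magnitude e = S_0/v_5 = S_0·∏_{j≠5}(α_5 − α_j) = 9·11 = 99 ≡ 8 (mod 13).
Step 5: correct position 5: c_5 = r_5 − e = 9 − 8 ≡ 1 (mod 13). Hence c = [5, 2, 11, 9, 1].
  Check: interpolating c through the α_i gives m(x) = 3 + 7·x (degree < 2) with m(α_i) = c_i for every i, so c is indeed a codeword.


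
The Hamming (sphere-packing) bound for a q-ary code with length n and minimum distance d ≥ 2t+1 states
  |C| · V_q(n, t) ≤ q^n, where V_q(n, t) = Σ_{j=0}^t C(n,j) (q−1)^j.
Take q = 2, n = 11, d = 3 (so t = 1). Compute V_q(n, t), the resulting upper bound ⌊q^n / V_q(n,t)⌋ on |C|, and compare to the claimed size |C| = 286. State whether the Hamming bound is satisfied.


V_q(n, t) = 12, q^n = 2048, Hamming bound = 170, |C| = 286 > bound (violated).

Step 1: Compute V_q(n, t) = Σ_{j=0}^1 C(n, j) (q−1)^j.
  j = 0: C(11,0)·(1)^0 = 1·1 = 1.
  j = 1: C(11,1)·(1)^1 = 11·1 = 11.
  V_q(n, t) = 1 + 11 = 12.
Step 2: q^n = 2^11 = 2048.
Step 3: Hamming bound ⌊q^n / V_q(n,t)⌋ = ⌊2048/12⌋ = 170.
Step 4: Compare |C| = 286 to 170: violated.
The claimed |C| lies above the Hamming bound, so no 2-ary code of length 11 with d ≥ 3 can have 286 codewords.


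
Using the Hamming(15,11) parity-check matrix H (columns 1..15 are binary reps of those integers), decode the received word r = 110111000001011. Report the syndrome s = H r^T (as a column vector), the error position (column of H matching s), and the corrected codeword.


s = (1, 0, 0, 1)^T, error position = 9, corrected codeword c = 110111001001011

Compute s = H r^T mod 2 one row at a time:
  s_1 = 0 + 0 + 0 + 0 + 1 + 0 + 1 + 1 = 3 ≡ 1 (mod 2).
  s_2 = 1 + 1 + 1 + 0 + 1 + 0 + 1 + 1 = 6 ≡ 0 (mod 2).
  s_3 = 1 + 0 + 1 + 0 + 0 + 0 + 1 + 1 = 4 ≡ 0 (mod 2).
  s_4 = 1 + 0 + 1 + 0 + 0 + 0 + 0 + 1 = 3 ≡ 1 (mod 2).
s = (1, 0, 0, 1)^T — this equals column 9 of H (binary 1001), so error is at position 9.
Correct: flip bit 9 of r = 110111000001011 to get c = 110111001001011.


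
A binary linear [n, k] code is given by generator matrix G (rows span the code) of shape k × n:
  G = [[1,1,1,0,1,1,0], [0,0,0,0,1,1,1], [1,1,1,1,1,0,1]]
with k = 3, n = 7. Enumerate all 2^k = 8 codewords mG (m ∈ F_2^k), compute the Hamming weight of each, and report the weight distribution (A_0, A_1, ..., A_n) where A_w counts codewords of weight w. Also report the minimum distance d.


Weight distribution: A_0 = 1, A_2 = 1, A_3 = 2, A_4 = 1, A_5 = 2, A_6 = 1. Minimum distance d = 2.

Enumerate all 2^3 = 8 messages m ∈ F_2^3.
For each, compute codeword c = mG in F_2^7, then tally its weight.
  m = 000 → c = 0000000, weight = 0.
  m = 100 → c = 1110110, weight = 5.
  m = 010 → c = 0000111, weight = 3.
  m = 110 → c = 1110001, weight = 4.
  m = 001 → c = 1111101, weight = 6.
  m = 101 → c = 0001011, weight = 3.
  m = 011 → c = 1111010, weight = 5.
  m = 111 → c = 0001100, weight = 2.
Tally weights:
  weight 0: 1 codewords.
  weight 2: 1 codewords.
  weight 3: 2 codewords.
  weight 4: 1 codewords.
  weight 5: 2 codewords.
  weight 6: 1 codewords.
Minimum distance d = smallest w > 0 with A_w > 0 = 2.
Sanity: Σ A_w = 8 = 2^3 = 8 ✓.


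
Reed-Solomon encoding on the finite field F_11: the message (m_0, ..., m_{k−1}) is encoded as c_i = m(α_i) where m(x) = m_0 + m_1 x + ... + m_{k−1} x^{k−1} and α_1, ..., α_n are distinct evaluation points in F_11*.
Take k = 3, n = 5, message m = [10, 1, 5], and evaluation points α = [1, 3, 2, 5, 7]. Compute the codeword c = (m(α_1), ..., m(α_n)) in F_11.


c = [5, 3, 10, 8, 9]

Message polynomial: m(x) = 10 + 1·x + 5·x^2 (mod 11).
For each evaluation point α_i, compute m(α_i) mod 11:
  α_1 = 1: Horner steps 5 → 6 → 5, so m(1) = 5.
  α_2 = 3: Horner steps 5 → 5 → 3, so m(3) = 3.
  α_3 = 2: Horner steps 5 → 0 → 10, so m(2) = 10.
  α_4 = 5: Horner steps 5 → 4 → 8, so m(5) = 8.
  α_5 = 7: Horner steps 5 → 3 → 9, so m(7) = 9.
Codeword c = [5, 3, 10, 8, 9] ∈ F_11^5.


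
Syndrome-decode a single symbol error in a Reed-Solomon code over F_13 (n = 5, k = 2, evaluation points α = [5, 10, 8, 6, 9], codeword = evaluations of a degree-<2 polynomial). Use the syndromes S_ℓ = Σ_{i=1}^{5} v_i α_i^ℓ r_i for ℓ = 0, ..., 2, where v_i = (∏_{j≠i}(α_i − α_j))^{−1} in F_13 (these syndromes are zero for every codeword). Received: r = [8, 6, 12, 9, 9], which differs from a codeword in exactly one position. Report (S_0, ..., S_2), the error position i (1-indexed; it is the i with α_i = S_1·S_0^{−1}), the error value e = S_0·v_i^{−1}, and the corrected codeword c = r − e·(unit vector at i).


S = (2, 12, 7), error at position 4, error magnitude e = 4, c = [8, 6, 12, 5, 9].

Step 1: column multipliers v_i = (∏_{j≠i}(α_i − α_j))^{−1} mod 13.
  i = 1 (α = 5): (5−10)(5−8)(5−6)(5−9) = (−5)·(−3)·(−1)·(−4) = 60 ≡ 8, so v_1 = 8^{−1} = 5 (mod 13).
  i = 2 (α = 10): (10−5)(10−8)(10−6)(10−9) = 5·2·4·1 = 40 ≡ 1, so v_2 = 1^{−1} = 1 (mod 13).
  i = 3 (α = 8): (8−5)(8−10)(8−6)(8−9) = 3·(−2)·2·(−1) = 12 ≡ 12, so v_3 = 12^{−1} = 12 (mod 13).
  i = 4 (α = 6): (6−5)(6−10)(6−8)(6−9) = 1·(−4)·(−2)·(−3) = −24 ≡ 2, so v_4 = 2^{−1} = 7 (mod 13).
  i = 5 (α = 9): (9−5)(9−10)(9−8)(9−6) = 4·(−1)·1·3 = −12 ≡ 1, so v_5 = 1^{−1} = 1 (mod 13).
  v = [5, 1, 12, 7, 1].
Step 2: syndromes of r = [8, 6, 12, 9, 9] (all sums mod 13).
  S_0 = Σ v_i r_i = 5·8 + 1·6 + 12·12 + 7·9 + 1·9 = 262 ≡ 2.
  S_1 = Σ v_i α_i r_i = 5·5·8 + 1·10·6 + 12·8·12 + 7·6·9 + 1·9·9 = 1871 ≡ 12.
  α_i^2 mod 13 = [12, 9, 12, 10, 3].
  S_2 = Σ v_i α_i^2 r_i = 5·12·8 + 1·9·6 + 12·12·12 + 7·10·9 + 1·3·9 = 2919 ≡ 7.
  S = (2, 12, 7) ≠ 0, so r is not a codeword (an error is present).
Step 3: locate the error. For a single error e at position i, S_ℓ = v_i·e·α_i^ℓ, so α_err = S_1/S_0.
  S_0^{−1} = 2^{−1} = 7 (mod 13), so α_err = 12·7 = 84 ≡ 6 = α_4. Error position i = 4.
  Consistency check: S_2/S_1 = 7·12 = 84 ≡ 6 = α_err ✓ (single-error assumption holds).
Step 4: error magnitude e = S_0/v_4 = S_0·∏_{j≠4}(α_4 − α_j) = 2·2 = 4 ≡ 4 (mod 13).
Step 5: correct position 4: c_4 = r_4 − e = 9 − 4 ≡ 5 (mod 13). Hence c = [8, 6, 12, 5, 9].
  Check: interpolating c through the α_i gives m(x) = 10 + 10·x (degree < 2) with m(α_i) = c_i for every i, so c is indeed a codeword.


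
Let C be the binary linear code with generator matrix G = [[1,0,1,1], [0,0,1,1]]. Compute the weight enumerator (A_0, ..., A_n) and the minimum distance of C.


Weight distribution: A_0 = 1, A_1 = 1, A_2 = 1, A_3 = 1. Minimum distance d = 1.

Enumerate all 2^2 = 4 messages m ∈ F_2^2.
For each, compute codeword c = mG in F_2^4, then tally its weight.
  m = 00 → c = 0000, weight = 0.
  m = 10 → c = 1011, weight = 3.
  m = 01 → c = 0011, weight = 2.
  m = 11 → c = 1000, weight = 1.
Tally weights:
  weight 0: 1 codewords.
  weight 1: 1 codewords.
  weight 2: 1 codewords.
  weight 3: 1 codewords.
Minimum distance d = smallest w > 0 with A_w > 0 = 1.
Sanity: Σ A_w = 4 = 2^2 = 4 ✓.


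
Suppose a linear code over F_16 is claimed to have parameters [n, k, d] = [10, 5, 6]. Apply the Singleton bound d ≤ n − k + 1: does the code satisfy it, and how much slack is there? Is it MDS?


Singleton RHS = n − k + 1 = 6, slack = 0, bound satisfied, MDS.

Singleton bound: d ≤ n − k + 1.
Here n = 10, k = 5, so n − k + 1 = 6.
Given d = 6, check d ≤ 6: YES.
Slack = (n − k + 1) − d = 0.
The code is MDS (slack = 0).
Description: the claimed parameters are [10, 5, 6]_16; such a code would be MDS (meets Singleton bound).


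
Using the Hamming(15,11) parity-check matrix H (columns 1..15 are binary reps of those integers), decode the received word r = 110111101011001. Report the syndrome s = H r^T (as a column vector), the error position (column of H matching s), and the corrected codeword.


s = (0, 0, 1, 0)^T, error position = 2, corrected codeword c = 100111101011001

Compute s = H r^T mod 2 one row at a time:
  s_1 = 0 + 1 + 0 + 1 + 1 + 0 + 0 + 1 = 4 ≡ 0 (mod 2).
  s_2 = 1 + 1 + 1 + 1 + 1 + 0 + 0 + 1 = 6 ≡ 0 (mod 2).
  s_3 = 1 + 0 + 1 + 1 + 0 + 1 + 0 + 1 = 5 ≡ 1 (mod 2).
  s_4 = 1 + 0 + 1 + 1 + 1 + 1 + 0 + 1 = 6 ≡ 0 (mod 2).
s = (0, 0, 1, 0)^T — this equals column 2 of H (binary 0010), so error is at position 2.
Correct: flip bit 2 of r = 110111101011001 to get c = 100111101011001.


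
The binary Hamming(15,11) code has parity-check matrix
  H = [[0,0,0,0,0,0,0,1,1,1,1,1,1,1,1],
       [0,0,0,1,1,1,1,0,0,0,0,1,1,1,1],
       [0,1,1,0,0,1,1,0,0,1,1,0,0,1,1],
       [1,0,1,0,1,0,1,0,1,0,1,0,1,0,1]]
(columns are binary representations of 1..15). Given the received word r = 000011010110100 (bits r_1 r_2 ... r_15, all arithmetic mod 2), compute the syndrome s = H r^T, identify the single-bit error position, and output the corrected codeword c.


s = (0, 1, 1, 1)^T, error position = 7, corrected codeword c = 000011110110100

Compute s = H r^T mod 2 one row at a time:
  s_1 = 1 + 0 + 1 + 1 + 0 + 1 + 0 + 0 = 4 ≡ 0 (mod 2).
  s_2 = 0 + 1 + 1 + 0 + 0 + 1 + 0 + 0 = 3 ≡ 1 (mod 2).
  s_3 = 0 + 0 + 1 + 0 + 1 + 1 + 0 + 0 = 3 ≡ 1 (mod 2).
  s_4 = 0 + 0 + 1 + 0 + 0 + 1 + 1 + 0 = 3 ≡ 1 (mod 2).
s = (0, 1, 1, 1)^T — this equals column 7 of H (binary 0111), so error is at position 7.
Correct: flip bit 7 of r = 000011010110100 to get c = 000011110110100.


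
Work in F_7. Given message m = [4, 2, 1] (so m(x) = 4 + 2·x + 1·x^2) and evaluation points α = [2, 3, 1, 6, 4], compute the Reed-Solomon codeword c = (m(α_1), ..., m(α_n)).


c = [5, 5, 0, 3, 0]

Message polynomial: m(x) = 4 + 2·x + 1·x^2 (mod 7).
For each evaluation point α_i, compute m(α_i) mod 7:
  α_1 = 2: Horner steps 1 → 4 → 5, so m(2) = 5.
  α_2 = 3: Horner steps 1 → 5 → 5, so m(3) = 5.
  α_3 = 1: Horner steps 1 → 3 → 0, so m(1) = 0.
  α_4 = 6: Horner steps 1 → 1 → 3, so m(6) = 3.
  α_5 = 4: Horner steps 1 → 6 → 0, so m(4) = 0.
Codeword c = [5, 5, 0, 3, 0] ∈ F_7^5.


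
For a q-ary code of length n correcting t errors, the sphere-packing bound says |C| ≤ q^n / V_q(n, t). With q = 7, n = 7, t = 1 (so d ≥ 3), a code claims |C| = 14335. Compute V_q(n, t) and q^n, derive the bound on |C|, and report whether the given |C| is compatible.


V_q(n, t) = 43, q^n = 823543, Hamming bound = 19152, |C| = 14335 ≤ bound (satisfied).

Step 1: Compute V_q(n, t) = Σ_{j=0}^1 C(n, j) (q−1)^j.
  j = 0: C(7,0)·(6)^0 = 1·1 = 1.
  j = 1: C(7,1)·(6)^1 = 7·6 = 42.
  V_q(n, t) = 1 + 42 = 43.
Step 2: q^n = 7^7 = 823543.
Step 3: Hamming bound ⌊q^n / V_q(n,t)⌋ = ⌊823543/43⌋ = 19152.
Step 4: Compare |C| = 14335 to 19152: satisfied.
The claimed |C| lies below the Hamming bound.


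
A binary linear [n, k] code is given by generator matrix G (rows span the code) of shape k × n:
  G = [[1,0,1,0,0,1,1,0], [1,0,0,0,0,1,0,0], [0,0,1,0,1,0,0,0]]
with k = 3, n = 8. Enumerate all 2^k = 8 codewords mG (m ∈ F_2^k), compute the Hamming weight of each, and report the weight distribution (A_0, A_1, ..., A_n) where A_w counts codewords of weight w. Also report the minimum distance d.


Weight distribution: A_0 = 1, A_2 = 4, A_4 = 3. Minimum distance d = 2.

Enumerate all 2^3 = 8 messages m ∈ F_2^3.
For each, compute codeword c = mG in F_2^8, then tally its weight.
  m = 000 → c = 00000000, weight = 0.
  m = 100 → c = 10100110, weight = 4.
  m = 010 → c = 10000100, weight = 2.
  m = 110 → c = 00100010, weight = 2.
  m = 001 → c = 00101000, weight = 2.
  m = 101 → c = 10001110, weight = 4.
  m = 011 → c = 10101100, weight = 4.
  m = 111 → c = 00001010, weight = 2.
Tally weights:
  weight 0: 1 codewords.
  weight 2: 4 codewords.
  weight 4: 3 codewords.
Minimum distance d = smallest w > 0 with A_w > 0 = 2.
Sanity: Σ A_w = 8 = 2^3 = 8 ✓.


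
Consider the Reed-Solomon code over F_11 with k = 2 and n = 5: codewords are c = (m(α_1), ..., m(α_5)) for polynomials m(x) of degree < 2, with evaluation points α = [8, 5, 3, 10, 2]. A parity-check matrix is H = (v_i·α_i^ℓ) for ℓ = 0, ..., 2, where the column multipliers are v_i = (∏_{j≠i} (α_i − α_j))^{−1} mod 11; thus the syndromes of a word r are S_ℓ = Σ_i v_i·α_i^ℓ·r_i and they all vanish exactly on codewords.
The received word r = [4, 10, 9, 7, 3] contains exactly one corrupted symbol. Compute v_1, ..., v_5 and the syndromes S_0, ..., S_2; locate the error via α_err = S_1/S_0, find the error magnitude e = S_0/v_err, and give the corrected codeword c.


S = (6, 4, 10), error at position 1, error magnitude e = 9, c = [6, 10, 9, 7, 3].

Step 1: column multipliers v_i = (∏_{j≠i}(α_i − α_j))^{−1} mod 11.
  i = 1 (α = 8): (8−5)(8−3)(8−10)(8−2) = 3·5·(−2)·6 = −180 ≡ 7, so v_1 = 7^{−1} = 8 (mod 11).
  i = 2 (α = 5): (5−8)(5−3)(5−10)(5−2) = (−3)·2·(−5)·3 = 90 ≡ 2, so v_2 = 2^{−1} = 6 (mod 11).
  i = 3 (α = 3): (3−8)(3−5)(3−10)(3−2) = (−5)·(−2)·(−7)·1 = −70 ≡ 7, so v_3 = 7^{−1} = 8 (mod 11).
  i = 4 (α = 10): (10−8)(10−5)(10−3)(10−2) = 2·5·7·8 = 560 ≡ 10, so v_4 = 10^{−1} = 10 (mod 11).
  i = 5 (α = 2): (2−8)(2−5)(2−3)(2−10) = (−6)·(−3)·(−1)·(−8) = 144 ≡ 1, so v_5 = 1^{−1} = 1 (mod 11).
  v = [8, 6, 8, 10, 1].
Step 2: syndromes of r = [4, 10, 9, 7, 3] (all sums mod 11).
  S_0 = Σ v_i r_i = 8·4 + 6·10 + 8·9 + 10·7 + 1·3 = 237 ≡ 6.
  S_1 = Σ v_i α_i r_i = 8·8·4 + 6·5·10 + 8·3·9 + 10·10·7 + 1·2·3 = 1478 ≡ 4.
  α_i^2 mod 11 = [9, 3, 9, 1, 4].
  S_2 = Σ v_i α_i^2 r_i = 8·9·4 + 6·3·10 + 8·9·9 + 10·1·7 + 1·4·3 = 1198 ≡ 10.
  S = (6, 4, 10) ≠ 0, so r is not a codeword (an error is present).
Step 3: locate the error. For a single error e at position i, S_ℓ = v_i·e·α_i^ℓ, so α_err = S_1/S_0.
  S_0^{−1} = 6^{−1} = 2 (mod 11), so α_err = 4·2 = 8 ≡ 8 = α_1. Error position i = 1.
  Consistency check: S_2/S_1 = 10·3 = 30 ≡ 8 = α_err ✓ (single-error assumption holds).
Step 4: error magnitude e = S_0/v_1 = S_0·∏_{j≠1}(α_1 − α_j) = 6·7 = 42 ≡ 9 (mod 11).
Step 5: correct position 1: c_1 = r_1 − e = 4 − 9 ≡ 6 (mod 11). Hence c = [6, 10, 9, 7, 3].
  Check: interpolating c through the α_i gives m(x) = 2 + 6·x (degree < 2) with m(α_i) = c_i for every i, so c is indeed a codeword.


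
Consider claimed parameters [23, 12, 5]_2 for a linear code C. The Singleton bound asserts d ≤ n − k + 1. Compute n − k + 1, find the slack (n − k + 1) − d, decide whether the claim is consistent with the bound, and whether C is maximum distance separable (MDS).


Singleton RHS = n − k + 1 = 12, slack = 7, bound satisfied, not MDS.

Singleton bound: d ≤ n − k + 1.
Here n = 23, k = 12, so n − k + 1 = 12.
Given d = 5, check d ≤ 12: YES.
Slack = (n − k + 1) − d = 7.
The code is NOT MDS (slack = 7 > 0).
Description: the claimed parameters are [23, 12, 5]_2; such a code would be non-MDS.


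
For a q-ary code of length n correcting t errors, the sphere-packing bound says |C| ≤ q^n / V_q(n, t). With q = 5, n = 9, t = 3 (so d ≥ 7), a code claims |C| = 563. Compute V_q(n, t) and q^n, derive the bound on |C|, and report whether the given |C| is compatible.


V_q(n, t) = 5989, q^n = 1953125, Hamming bound = 326, |C| = 563 > bound (violated).

Step 1: Compute V_q(n, t) = Σ_{j=0}^3 C(n, j) (q−1)^j.
  j = 0: C(9,0)·(4)^0 = 1·1 = 1.
  j = 1: C(9,1)·(4)^1 = 9·4 = 36.
  j = 2: C(9,2)·(4)^2 = 36·16 = 576.
  j = 3: C(9,3)·(4)^3 = 84·64 = 5376.
  V_q(n, t) = 1 + 36 + 576 + 5376 = 5989.
Step 2: q^n = 5^9 = 1953125.
Step 3: Hamming bound ⌊q^n / V_q(n,t)⌋ = ⌊1953125/5989⌋ = 326.
Step 4: Compare |C| = 563 to 326: violated.
The claimed |C| lies above the Hamming bound, so no 5-ary code of length 9 with d ≥ 7 can have 563 codewords.


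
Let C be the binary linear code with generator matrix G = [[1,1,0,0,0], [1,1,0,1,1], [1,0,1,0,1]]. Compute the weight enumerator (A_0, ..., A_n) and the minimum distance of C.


Weight distribution: A_0 = 1, A_2 = 2, A_3 = 4, A_4 = 1. Minimum distance d = 2.

Enumerate all 2^3 = 8 messages m ∈ F_2^3.
For each, compute codeword c = mG in F_2^5, then tally its weight.
  m = 000 → c = 00000, weight = 0.
  m = 100 → c = 11000, weight = 2.
  m = 010 → c = 11011, weight = 4.
  m = 110 → c = 00011, weight = 2.
  m = 001 → c = 10101, weight = 3.
  m = 101 → c = 01101, weight = 3.
  m = 011 → c = 01110, weight = 3.
  m = 111 → c = 10110, weight = 3.
Tally weights:
  weight 0: 1 codewords.
  weight 2: 2 codewords.
  weight 3: 4 codewords.
  weight 4: 1 codewords.
Minimum distance d = smallest w > 0 with A_w > 0 = 2.
Sanity: Σ A_w = 8 = 2^3 = 8 ✓.


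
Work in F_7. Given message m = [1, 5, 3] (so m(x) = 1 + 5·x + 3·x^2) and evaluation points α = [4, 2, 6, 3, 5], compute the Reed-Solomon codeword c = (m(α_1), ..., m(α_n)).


c = [6, 2, 6, 1, 3]

Message polynomial: m(x) = 1 + 5·x + 3·x^2 (mod 7).
For each evaluation point α_i, compute m(α_i) mod 7:
  α_1 = 4: Horner steps 3 → 3 → 6, so m(4) = 6.
  α_2 = 2: Horner steps 3 → 4 → 2, so m(2) = 2.
  α_3 = 6: Horner steps 3 → 2 → 6, so m(6) = 6.
  α_4 = 3: Horner steps 3 → 0 → 1, so m(3) = 1.
  α_5 = 5: Horner steps 3 → 6 → 3, so m(5) = 3.
Codeword c = [6, 2, 6, 1, 3] ∈ F_7^5.


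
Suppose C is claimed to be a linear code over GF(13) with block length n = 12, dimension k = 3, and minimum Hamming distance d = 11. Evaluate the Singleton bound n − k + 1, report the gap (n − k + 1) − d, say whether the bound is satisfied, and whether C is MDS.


Singleton RHS = n − k + 1 = 10, slack = -1, bound violated (no such code; not MDS).

Singleton bound: d ≤ n − k + 1.
Here n = 12, k = 3, so n − k + 1 = 10.
Given d = 11, check d ≤ 10: NO.
Slack = (n − k + 1) − d = -1.
The slack is negative: d = 11 exceeds n − k + 1 = 10 by 1, so the Singleton bound is violated and no linear [12, 3, 11]_13 code can exist. In particular it is not MDS (MDS requires d = n − k + 1 exactly).
Description: the claimed parameters are [12, 3, 11]_13; such a code would be impossible (violates the Singleton bound).


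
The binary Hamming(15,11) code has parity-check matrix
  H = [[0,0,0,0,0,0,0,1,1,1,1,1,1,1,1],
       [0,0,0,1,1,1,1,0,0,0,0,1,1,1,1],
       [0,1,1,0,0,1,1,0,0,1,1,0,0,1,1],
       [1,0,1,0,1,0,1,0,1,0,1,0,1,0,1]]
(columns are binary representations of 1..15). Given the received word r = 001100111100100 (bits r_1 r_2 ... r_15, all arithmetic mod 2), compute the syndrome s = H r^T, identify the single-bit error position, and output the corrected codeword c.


s = (0, 1, 1, 0)^T, error position = 6, corrected codeword c = 001101111100100

Compute s = H r^T mod 2 one row at a time:
  s_1 = 1 + 1 + 1 + 0 + 0 + 1 + 0 + 0 = 4 ≡ 0 (mod 2).
  s_2 = 1 + 0 + 0 + 1 + 0 + 1 + 0 + 0 = 3 ≡ 1 (mod 2).
  s_3 = 0 + 1 + 0 + 1 + 1 + 0 + 0 + 0 = 3 ≡ 1 (mod 2).
  s_4 = 0 + 1 + 0 + 1 + 1 + 0 + 1 + 0 = 4 ≡ 0 (mod 2).
s = (0, 1, 1, 0)^T — this equals column 6 of H (binary 0110), so error is at position 6.
Correct: flip bit 6 of r = 001100111100100 to get c = 001101111100100.


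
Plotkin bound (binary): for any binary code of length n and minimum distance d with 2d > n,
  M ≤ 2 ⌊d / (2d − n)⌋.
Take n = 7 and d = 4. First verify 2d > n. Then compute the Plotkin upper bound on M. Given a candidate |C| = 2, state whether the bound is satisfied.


Plotkin bound M ≤ 8; given |C| = 2 ≤ bound (satisfied).

Check applicability: 2d = 8, n = 7.
2d − n = 1 > 0, so Plotkin applies.
Compute d/(2d−n) = 4/1 ≈ 4.0000.
⌊d/(2d−n)⌋ = 4.
Plotkin bound: M ≤ 2·4 = 8.
Given |C| = 2, check: satisfied.
This |C| is below the Plotkin bound.


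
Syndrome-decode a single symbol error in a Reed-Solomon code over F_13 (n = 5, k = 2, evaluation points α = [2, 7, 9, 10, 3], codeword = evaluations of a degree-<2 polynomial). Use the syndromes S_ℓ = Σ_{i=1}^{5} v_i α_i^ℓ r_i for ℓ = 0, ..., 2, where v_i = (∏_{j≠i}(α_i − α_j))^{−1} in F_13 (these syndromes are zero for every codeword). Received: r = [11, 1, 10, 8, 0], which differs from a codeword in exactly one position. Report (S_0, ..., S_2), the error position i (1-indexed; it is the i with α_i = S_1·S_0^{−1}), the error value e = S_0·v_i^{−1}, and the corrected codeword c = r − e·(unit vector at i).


S = (4, 12, 10), error at position 5, error magnitude e = 4, c = [11, 1, 10, 8, 9].

Step 1: column multipliers v_i = (∏_{j≠i}(α_i − α_j))^{−1} mod 13.
  i = 1 (α = 2): (2−7)(2−9)(2−10)(2−3) = (−5)·(−7)·(−8)·(−1) = 280 ≡ 7, so v_1 = 7^{−1} = 2 (mod 13).
  i = 2 (α = 7): (7−2)(7−9)(7−10)(7−3) = 5·(−2)·(−3)·4 = 120 ≡ 3, so v_2 = 3^{−1} = 9 (mod 13).
  i = 3 (α = 9): (9−2)(9−7)(9−10)(9−3) = 7·2·(−1)·6 = −84 ≡ 7, so v_3 = 7^{−1} = 2 (mod 13).
  i = 4 (α = 10): (10−2)(10−7)(10−9)(10−3) = 8·3·1·7 = 168 ≡ 12, so v_4 = 12^{−1} = 12 (mod 13).
  i = 5 (α = 3): (3−2)(3−7)(3−9)(3−10) = 1·(−4)·(−6)·(−7) = −168 ≡ 1, so v_5 = 1^{−1} = 1 (mod 13).
  v = [2, 9, 2, 12, 1].
Step 2: syndromes of r = [11, 1, 10, 8, 0] (all sums mod 13).
  S_0 = Σ v_i r_i = 2·11 + 9·1 + 2·10 + 12·8 + 1·0 = 147 ≡ 4.
  S_1 = Σ v_i α_i r_i = 2·2·11 + 9·7·1 + 2·9·10 + 12·10·8 + 1·3·0 = 1247 ≡ 12.
  α_i^2 mod 13 = [4, 10, 3, 9, 9].
  S_2 = Σ v_i α_i^2 r_i = 2·4·11 + 9·10·1 + 2·3·10 + 12·9·8 + 1·9·0 = 1102 ≡ 10.
  S = (4, 12, 10) ≠ 0, so r is not a codeword (an error is present).
Step 3: locate the error. For a single error e at position i, S_ℓ = v_i·e·α_i^ℓ, so α_err = S_1/S_0.
  S_0^{−1} = 4^{−1} = 10 (mod 13), so α_err = 12·10 = 120 ≡ 3 = α_5. Error position i = 5.
  Consistency check: S_2/S_1 = 10·12 = 120 ≡ 3 = α_err ✓ (single-error assumption holds).
Step 4: error magnitude e = S_0/v_5 = S_0·∏_{j≠5}(α_5 − α_j) = 4·1 = 4 ≡ 4 (mod 13).
Step 5: correct position 5: c_5 = r_5 − e = 0 − 4 ≡ 9 (mod 13). Hence c = [11, 1, 10, 8, 9].
  Check: interpolating c through the α_i gives m(x) = 2 + 11·x (degree < 2) with m(α_i) = c_i for every i, so c is indeed a codeword.


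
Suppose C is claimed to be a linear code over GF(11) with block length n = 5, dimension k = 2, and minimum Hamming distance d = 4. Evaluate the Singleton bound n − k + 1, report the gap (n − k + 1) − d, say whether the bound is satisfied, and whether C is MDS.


Singleton RHS = n − k + 1 = 4, slack = 0, bound satisfied, MDS.

Singleton bound: d ≤ n − k + 1.
Here n = 5, k = 2, so n − k + 1 = 4.
Given d = 4, check d ≤ 4: YES.
Slack = (n − k + 1) − d = 0.
The code is MDS (slack = 0).
Description: the claimed parameters are [5, 2, 4]_11; such a code would be MDS (meets Singleton bound).


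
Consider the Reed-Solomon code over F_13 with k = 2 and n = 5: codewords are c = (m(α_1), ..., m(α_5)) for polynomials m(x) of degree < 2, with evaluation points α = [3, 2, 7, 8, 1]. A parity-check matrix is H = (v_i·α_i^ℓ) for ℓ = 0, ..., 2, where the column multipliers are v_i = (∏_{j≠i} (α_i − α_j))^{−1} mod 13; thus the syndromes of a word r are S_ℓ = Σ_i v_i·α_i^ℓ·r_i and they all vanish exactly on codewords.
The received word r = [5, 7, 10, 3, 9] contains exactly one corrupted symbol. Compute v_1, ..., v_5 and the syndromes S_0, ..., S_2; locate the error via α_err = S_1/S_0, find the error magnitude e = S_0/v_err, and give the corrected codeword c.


S = (4, 6, 9), error at position 4, error magnitude e = 8, c = [5, 7, 10, 8, 9].

Step 1: column multipliers v_i = (∏_{j≠i}(α_i − α_j))^{−1} mod 13.
  i = 1 (α = 3): (3−2)(3−7)(3−8)(3−1) = 1·(−4)·(−5)·2 = 40 ≡ 1, so v_1 = 1^{−1} = 1 (mod 13).
  i = 2 (α = 2): (2−3)(2−7)(2−8)(2−1) = (−1)·(−5)·(−6)·1 = −30 ≡ 9, so v_2 = 9^{−1} = 3 (mod 13).
  i = 3 (α = 7): (7−3)(7−2)(7−8)(7−1) = 4·5·(−1)·6 = −120 ≡ 10, so v_3 = 10^{−1} = 4 (mod 13).
  i = 4 (α = 8): (8−3)(8−2)(8−7)(8−1) = 5·6·1·7 = 210 ≡ 2, so v_4 = 2^{−1} = 7 (mod 13).
  i = 5 (α = 1): (1−3)(1−2)(1−7)(1−8) = (−2)·(−1)·(−6)·(−7) = 84 ≡ 6, so v_5 = 6^{−1} = 11 (mod 13).
  v = [1, 3, 4, 7, 11].
Step 2: syndromes of r = [5, 7, 10, 3, 9] (all sums mod 13).
  S_0 = Σ v_i r_i = 1·5 + 3·7 + 4·10 + 7·3 + 11·9 = 186 ≡ 4.
  S_1 = Σ v_i α_i r_i = 1·3·5 + 3·2·7 + 4·7·10 + 7·8·3 + 11·1·9 = 604 ≡ 6.
  α_i^2 mod 13 = [9, 4, 10, 12, 1].
  S_2 = Σ v_i α_i^2 r_i = 1·9·5 + 3·4·7 + 4·10·10 + 7·12·3 + 11·1·9 = 880 ≡ 9.
  S = (4, 6, 9) ≠ 0, so r is not a codeword (an error is present).
Step 3: locate the error. For a single error e at position i, S_ℓ = v_i·e·α_i^ℓ, so α_err = S_1/S_0.
  S_0^{−1} = 4^{−1} = 10 (mod 13), so α_err = 6·10 = 60 ≡ 8 = α_4. Error position i = 4.
  Consistency check: S_2/S_1 = 9·11 = 99 ≡ 8 = α_err ✓ (single-error assumption holds).
Step 4: error magnitude e = S_0/v_4 = S_0·∏_{j≠4}(α_4 − α_j) = 4·2 = 8 ≡ 8 (mod 13).
Step 5: correct position 4: c_4 = r_4 − e = 3 − 8 ≡ 8 (mod 13). Hence c = [5, 7, 10, 8, 9].
  Check: interpolating c through the α_i gives m(x) = 11 + 11·x (degree < 2) with m(α_i) = c_i for every i, so c is indeed a codeword.


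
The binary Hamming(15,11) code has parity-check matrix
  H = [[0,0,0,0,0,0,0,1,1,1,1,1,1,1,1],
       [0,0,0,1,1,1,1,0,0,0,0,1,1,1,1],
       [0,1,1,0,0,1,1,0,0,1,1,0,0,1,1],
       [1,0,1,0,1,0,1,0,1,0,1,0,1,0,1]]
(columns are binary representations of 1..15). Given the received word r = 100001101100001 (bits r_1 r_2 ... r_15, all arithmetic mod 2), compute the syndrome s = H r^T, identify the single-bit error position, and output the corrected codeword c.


s = (1, 1, 0, 0)^T, error position = 12, corrected codeword c = 100001101101001

Compute s = H r^T mod 2 one row at a time:
  s_1 = 0 + 1 + 1 + 0 + 0 + 0 + 0 + 1 = 3 ≡ 1 (mod 2).
  s_2 = 0 + 0 + 1 + 1 + 0 + 0 + 0 + 1 = 3 ≡ 1 (mod 2).
  s_3 = 0 + 0 + 1 + 1 + 1 + 0 + 0 + 1 = 4 ≡ 0 (mod 2).
  s_4 = 1 + 0 + 0 + 1 + 1 + 0 + 0 + 1 = 4 ≡ 0 (mod 2).
s = (1, 1, 0, 0)^T — this equals column 12 of H (binary 1100), so error is at position 12.
Correct: flip bit 12 of r = 100001101100001 to get c = 100001101101001.


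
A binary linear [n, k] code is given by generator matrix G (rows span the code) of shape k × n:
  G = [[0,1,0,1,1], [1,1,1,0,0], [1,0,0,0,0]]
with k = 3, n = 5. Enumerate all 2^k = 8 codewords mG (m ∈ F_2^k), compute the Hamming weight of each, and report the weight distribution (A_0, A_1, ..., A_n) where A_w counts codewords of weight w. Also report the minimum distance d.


Weight distribution: A_0 = 1, A_1 = 1, A_2 = 1, A_3 = 3, A_4 = 2. Minimum distance d = 1.

Enumerate all 2^3 = 8 messages m ∈ F_2^3.
For each, compute codeword c = mG in F_2^5, then tally its weight.
  m = 000 → c = 00000, weight = 0.
  m = 100 → c = 01011, weight = 3.
  m = 010 → c = 11100, weight = 3.
  m = 110 → c = 10111, weight = 4.
  m = 001 → c = 10000, weight = 1.
  m = 101 → c = 11011, weight = 4.
  m = 011 → c = 01100, weight = 2.
  m = 111 → c = 00111, weight = 3.
Tally weights:
  weight 0: 1 codewords.
  weight 1: 1 codewords.
  weight 2: 1 codewords.
  weight 3: 3 codewords.
  weight 4: 2 codewords.
Minimum distance d = smallest w > 0 with A_w > 0 = 1.
Sanity: Σ A_w = 8 = 2^3 = 8 ✓.


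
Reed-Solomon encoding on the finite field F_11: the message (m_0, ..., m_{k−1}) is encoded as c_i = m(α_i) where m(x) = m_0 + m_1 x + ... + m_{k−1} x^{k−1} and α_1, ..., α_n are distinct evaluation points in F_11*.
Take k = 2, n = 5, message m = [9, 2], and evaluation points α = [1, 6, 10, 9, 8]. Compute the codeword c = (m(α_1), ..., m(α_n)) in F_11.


c = [0, 10, 7, 5, 3]

Message polynomial: m(x) = 9 + 2·x (mod 11).
For each evaluation point α_i, compute m(α_i) mod 11:
  α_1 = 1: Horner steps 2 → 0, so m(1) = 0.
  α_2 = 6: Horner steps 2 → 10, so m(6) = 10.
  α_3 = 10: Horner steps 2 → 7, so m(10) = 7.
  α_4 = 9: Horner steps 2 → 5, so m(9) = 5.
  α_5 = 8: Horner steps 2 → 3, so m(8) = 3.
Codeword c = [0, 10, 7, 5, 3] ∈ F_11^5.


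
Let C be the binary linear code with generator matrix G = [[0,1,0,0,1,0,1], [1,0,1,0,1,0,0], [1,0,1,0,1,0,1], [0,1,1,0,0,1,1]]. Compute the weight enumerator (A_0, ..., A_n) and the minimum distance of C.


Weight distribution: A_0 = 1, A_1 = 1, A_2 = 2, A_3 = 6, A_4 = 5, A_5 = 1. Minimum distance d = 1.

Enumerate all 2^4 = 16 messages m ∈ F_2^4.
For each, compute codeword c = mG in F_2^7, then tally its weight.
  m = 0000 → c = 0000000, weight = 0.
  m = 1000 → c = 0100101, weight = 3.
  m = 0100 → c = 1010100, weight = 3.
  m = 1100 → c = 1110001, weight = 4.
  m = 0010 → c = 1010101, weight = 4.
  m = 1010 → c = 1110000, weight = 3.
  m = 0110 → c = 0000001, weight = 1.
  m = 1110 → c = 0100100, weight = 2.
  m = 0001 → c = 0110011, weight = 4.
  m = 1001 → c = 0010110, weight = 3.
  m = 0101 → c = 1100111, weight = 5.
  m = 1101 → c = 1000010, weight = 2.
  m = 0011 → c = 1100110, weight = 4.
  m = 1011 → c = 1000011, weight = 3.
  m = 0111 → c = 0110010, weight = 3.
  m = 1111 → c = 0010111, weight = 4.
Tally weights:
  weight 0: 1 codewords.
  weight 1: 1 codewords.
  weight 2: 2 codewords.
  weight 3: 6 codewords.
  weight 4: 5 codewords.
  weight 5: 1 codewords.
Minimum distance d = smallest w > 0 with A_w > 0 = 1.
Sanity: Σ A_w = 16 = 2^4 = 16 ✓.


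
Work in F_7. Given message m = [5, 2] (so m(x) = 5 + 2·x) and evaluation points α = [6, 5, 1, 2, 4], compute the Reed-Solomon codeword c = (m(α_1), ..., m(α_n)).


c = [3, 1, 0, 2, 6]

Message polynomial: m(x) = 5 + 2·x (mod 7).
For each evaluation point α_i, compute m(α_i) mod 7:
  α_1 = 6: Horner steps 2 → 3, so m(6) = 3.
  α_2 = 5: Horner steps 2 → 1, so m(5) = 1.
  α_3 = 1: Horner steps 2 → 0, so m(1) = 0.
  α_4 = 2: Horner steps 2 → 2, so m(2) = 2.
  α_5 = 4: Horner steps 2 → 6, so m(4) = 6.
Codeword c = [3, 1, 0, 2, 6] ∈ F_7^5.


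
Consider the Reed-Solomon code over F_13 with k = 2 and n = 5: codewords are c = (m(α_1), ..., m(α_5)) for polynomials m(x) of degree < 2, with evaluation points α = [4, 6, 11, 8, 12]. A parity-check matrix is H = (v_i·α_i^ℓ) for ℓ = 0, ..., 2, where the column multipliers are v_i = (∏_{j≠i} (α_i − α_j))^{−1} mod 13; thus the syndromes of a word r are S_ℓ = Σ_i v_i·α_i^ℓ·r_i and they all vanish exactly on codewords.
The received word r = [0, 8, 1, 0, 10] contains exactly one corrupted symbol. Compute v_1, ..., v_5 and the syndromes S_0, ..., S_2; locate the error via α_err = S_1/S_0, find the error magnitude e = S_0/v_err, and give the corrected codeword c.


S = (6, 11, 5), error at position 1, error magnitude e = 10, c = [3, 8, 1, 0, 10].

Step 1: column multipliers v_i = (∏_{j≠i}(α_i − α_j))^{−1} mod 13.
  i = 1 (α = 4): (4−6)(4−11)(4−8)(4−12) = (−2)·(−7)·(−4)·(−8) = 448 ≡ 6, so v_1 = 6^{−1} = 11 (mod 13).
  i = 2 (α = 6): (6−4)(6−11)(6−8)(6−12) = 2·(−5)·(−2)·(−6) = −120 ≡ 10, so v_2 = 10^{−1} = 4 (mod 13).
  i = 3 (α = 11): (11−4)(11−6)(11−8)(11−12) = 7·5·3·(−1) = −105 ≡ 12, so v_3 = 12^{−1} = 12 (mod 13).
  i = 4 (α = 8): (8−4)(8−6)(8−11)(8−12) = 4·2·(−3)·(−4) = 96 ≡ 5, so v_4 = 5^{−1} = 8 (mod 13).
  i = 5 (α = 12): (12−4)(12−6)(12−11)(12−8) = 8·6·1·4 = 192 ≡ 10, so v_5 = 10^{−1} = 4 (mod 13).
  v = [11, 4, 12, 8, 4].
Step 2: syndromes of r = [0, 8, 1, 0, 10] (all sums mod 13).
  S_0 = Σ v_i r_i = 11·0 + 4·8 + 12·1 + 8·0 + 4·10 = 84 ≡ 6.
  S_1 = Σ v_i α_i r_i = 11·4·0 + 4·6·8 + 12·11·1 + 8·8·0 + 4·12·10 = 804 ≡ 11.
  α_i^2 mod 13 = [3, 10, 4, 12, 1].
  S_2 = Σ v_i α_i^2 r_i = 11·3·0 + 4·10·8 + 12·4·1 + 8·12·0 + 4·1·10 = 408 ≡ 5.
  S = (6, 11, 5) ≠ 0, so r is not a codeword (an error is present).
Step 3: locate the error. For a single error e at position i, S_ℓ = v_i·e·α_i^ℓ, so α_err = S_1/S_0.
  S_0^{−1} = 6^{−1} = 11 (mod 13), so α_err = 11·11 = 121 ≡ 4 = α_1. Error position i = 1.
  Consistency check: S_2/S_1 = 5·6 = 30 ≡ 4 = α_err ✓ (single-error assumption holds).
Step 4: error magnitude e = S_0/v_1 = S_0·∏_{j≠1}(α_1 − α_j) = 6·6 = 36 ≡ 10 (mod 13).
Step 5: correct position 1: c_1 = r_1 − e = 0 − 10 ≡ 3 (mod 13). Hence c = [3, 8, 1, 0, 10].
  Check: interpolating c through the α_i gives m(x) = 6 + 9·x (degree < 2) with m(α_i) = c_i for every i, so c is indeed a codeword.
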